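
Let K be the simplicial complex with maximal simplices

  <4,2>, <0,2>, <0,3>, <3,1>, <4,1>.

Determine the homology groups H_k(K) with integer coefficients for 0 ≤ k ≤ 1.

H_0 = Z,  H_1 = Z.

Take the total order 0 < 1 < 2 < 3 < 4 on the vertex set. Then K (dimension 1) consists of the simplices:

  0-simplices (5): [0], [1], [2], [3], [4]
  1-simplices (5): [0,2], [0,3], [1,3], [1,4], [2,4]

giving chain groups C_0 ≅ Z^5, C_1 ≅ Z^5.

∂_1: C_1 → C_0 sends each edge [p,q] (with p < q) to q − p. For instance
  ∂[0,3] = [3] − [0].
The resulting 5×5 matrix has rank 4, and its Smith normal form has invariant factors (1,1,1,1).

From H_k ≅ ker(∂_k) / im(∂_{k+1}) we obtain:

  H_0: rank C_0 − rank ∂_1 = 5 − 4 = 1, and the invariant factors of ∂_1 are all 1, so H_0 = Z.
  H_1: rank ker ∂_1 − rank ∂_2 = (5 − 4) − 0 = 1, and there is no ∂_2, so H_1 = Z.

As a check, the Euler characteristic is 5 − 5 = 0, which agrees with 1 − 1 = 0.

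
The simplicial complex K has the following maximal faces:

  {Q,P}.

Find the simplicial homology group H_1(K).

H_1 ≅ 0.

Order the vertices as P < Q. Listing each simplex with vertices in this order, K has dimension 1 with simplices:

  0-simplices (2): P, Q
  1-simplices (1): PQ

so the chain groups are C_0 ≅ Z^2, C_1 ≅ Z^1.

The boundary map ∂_1: C_1 → C_0 is given by ∂[p,q] = [q] − [p]. For instance
  ∂PQ = Q − P.
This gives a 2×1 integer matrix of rank 1; reducing to Smith normal form yields diagonal entries (1).

Now H_k = ker ∂_k / im ∂_{k+1}, so:

  H_1: rank ker ∂_1 − rank ∂_2 = (1 − 1) − 0 = 0, and there is no ∂_2, so H_1 ≅ 0.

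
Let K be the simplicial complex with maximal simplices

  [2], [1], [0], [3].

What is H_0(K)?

Take the total order 0 < 1 < 2 < 3 on the vertex set. Then K (dimension 0) consists of the simplices:

  0-simplices (4): [0], [1], [2], [3]

Hence C_0 ≅ Z^4.

Reading off H_k = ker ∂_k / im ∂_{k+1}:

  H_0: rank C_0 − rank ∂_1 = 4 − 0 = 4, and there is no ∂_1, so H_0 ≅ Z^4.

(K is a triangulation of a set of 4 points.)

H_0 = Z^4.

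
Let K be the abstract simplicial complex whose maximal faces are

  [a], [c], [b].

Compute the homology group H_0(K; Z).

Fix the vertex order a < b < c and write every simplex with vertices in increasing order. Then dim K = 0 and the simplices of K are:

  0-simplices (3): a, b, c

so the chain groups are C_0 ≅ Z^3.

Computing H_k = (kernel of ∂_k) / (image of ∂_{k+1}):

  H_0: rank C_0 − rank ∂_1 = 3 − 0 = 3, and there is no ∂_1, so H_0 = Z^3.

(K is a triangulation of a set of 3 points.)

H_0 ≅ Z^3.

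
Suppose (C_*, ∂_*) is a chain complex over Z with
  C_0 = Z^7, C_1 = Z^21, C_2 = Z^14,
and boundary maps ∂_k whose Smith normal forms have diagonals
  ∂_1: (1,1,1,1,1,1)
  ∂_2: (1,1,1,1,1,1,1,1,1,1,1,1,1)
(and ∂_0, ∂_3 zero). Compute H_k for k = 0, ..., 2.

H_0: b_0 = 7 − 0 − 6 = 1; torsion from ∂_1 factors > 1: none. So H_0 = Z.
H_1: b_1 = 21 − 6 − 13 = 2; torsion from ∂_2 factors > 1: none. So H_1 = Z^2.
H_2: b_2 = 14 − 13 − 0 = 1; torsion from ∂_3 factors > 1: none. So H_2 = Z.

H_0 = Z,  H_1 = Z^2,  H_2 = Z.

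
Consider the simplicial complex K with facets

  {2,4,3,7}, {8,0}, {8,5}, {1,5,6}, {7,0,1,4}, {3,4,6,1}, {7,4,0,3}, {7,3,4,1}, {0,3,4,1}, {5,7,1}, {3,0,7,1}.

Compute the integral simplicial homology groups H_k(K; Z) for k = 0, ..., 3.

Fix the vertex order 0 < 1 < 2 < 3 < 4 < 5 < 6 < 7 < 8 and write every simplex with vertices in increasing order. Then dim K = 3 and the simplices of K are:

  0-simplices (9): [0], [1], [2], [3], [4], [5], [6], [7], [8]
  1-simplices (21): [0,1], [0,3], [0,4], [0,7], [0,8], [1,3], [1,4], [1,5], [1,6], [1,7], [2,3], [2,4], [2,7], [3,4], [3,6], [3,7], [4,6], [4,7], [5,6], [5,7], [5,8]
  2-simplices (18): [0,1,3], [0,1,4], [0,1,7], [0,3,4], [0,3,7], [0,4,7], [1,3,4], [1,3,6], [1,3,7], [1,4,6], [1,4,7], [1,5,6], [1,5,7], [2,3,4], [2,3,7], [2,4,7], [3,4,6], [3,4,7]
  3-simplices (7): [0,1,3,4], [0,1,3,7], [0,1,4,7], [0,3,4,7], [1,3,4,6], [1,3,4,7], [2,3,4,7]

Hence C_0 ≅ Z^9, C_1 ≅ Z^21, C_2 ≅ Z^18, C_3 ≅ Z^7.

The boundary map ∂_1: C_1 → C_0 maps an edge to its endpoints' difference, ∂[p,q] = q − p. For instance
  ∂[1,3] = [3] − [1].
As a 9×21 matrix over Z this has rank 8, with invariant factors (1,1,1,1,1,1,1,1).

Boundary ∂_2: C_2 → C_1 sends each 2-simplex [p,q,r] to [q,r] − [p,r] + [p,q]. For instance
  ∂[1,4,7] = [4,7] − [1,7] + [1,4],
  ∂[0,1,3] = [1,3] − [0,3] + [0,1].
As a 21×18 matrix over Z this has rank 12, with invariant factors (1,1,1,1,1,1,1,1,1,1,1,1).

∂_3: C_3 → C_2 sends each 3-simplex σ to the alternating sum Σ_i (−1)^i (σ with its i-th vertex removed). For instance
  ∂[0,1,4,7] = [1,4,7] − [0,4,7] + [0,1,7] − [0,1,4],
  ∂[2,3,4,7] = [3,4,7] − [2,4,7] + [2,3,7] − [2,3,4].
The 18×7 boundary matrix has rank 6 and Smith normal form diag(1,1,1,1,1,1).

Computing H_k = (kernel of ∂_k) / (image of ∂_{k+1}):

  H_0: rank C_0 − rank ∂_1 = 9 − 8 = 1, and the invariant factors of ∂_1 are all 1, so H_0 = Z.
  H_1: rank ker ∂_1 − rank ∂_2 = (21 − 8) − 12 = 1, and the invariant factors of ∂_2 are all 1, so H_1 = Z.
  H_2: rank ker ∂_2 − rank ∂_3 = (18 − 12) − 6 = 0, and the invariant factors of ∂_3 are all 1, so H_2 = 0.
  H_3: rank ker ∂_3 − rank ∂_4 = (7 − 6) − 0 = 1, and there is no ∂_4, so H_3 = Z.

H_0 = Z,  H_1 = Z,  H_2 = 0,  H_3 = Z.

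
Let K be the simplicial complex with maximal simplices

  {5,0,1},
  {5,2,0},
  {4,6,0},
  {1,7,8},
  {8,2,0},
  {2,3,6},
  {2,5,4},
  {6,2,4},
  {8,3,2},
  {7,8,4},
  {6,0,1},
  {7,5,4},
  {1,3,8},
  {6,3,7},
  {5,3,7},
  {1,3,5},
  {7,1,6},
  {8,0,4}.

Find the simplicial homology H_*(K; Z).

H_0 = Z,  H_1 = Z ⊕ Z_2,  H_2 = 0.

K has 9 vertices, 27 edges, 18 triangles.
rank ∂_0 = 0, rank ∂_1 = 8 ⇒ b_0 = 9 − 0 − 8 = 1; all invariant factors of ∂_1 are 1 so no torsion. So H_0 ≅ Z.
rank ∂_1 = 8, rank ∂_2 = 18 ⇒ b_1 = 27 − 8 − 18 = 1; ∂_2 has invariant factor(s) [2] giving torsion. So H_1 ≅ Z ⊕ Z_2.
rank ∂_2 = 18, rank ∂_3 = 0 ⇒ b_2 = 18 − 18 − 0 = 0. So H_2 ≅ 0.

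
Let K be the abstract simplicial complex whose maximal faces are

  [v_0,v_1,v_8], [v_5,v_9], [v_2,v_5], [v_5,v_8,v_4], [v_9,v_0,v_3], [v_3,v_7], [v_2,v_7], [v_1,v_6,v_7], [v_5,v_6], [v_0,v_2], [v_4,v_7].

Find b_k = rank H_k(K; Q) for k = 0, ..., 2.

b_0 = 1, b_1 = 6, b_2 = 0.

We work with the vertex ordering v_0 < v_1 < v_2 < v_3 < v_4 < v_5 < v_6 < v_7 < v_8 < v_9. The simplices of K, each written with vertices in increasing order, are:

  0-simplices (10): [v_0], [v_1], [v_2], [v_3], [v_4], [v_5], [v_6], [v_7], [v_8], [v_9]
  1-simplices (19): (19 of them)
  2-simplices (4): [v_0,v_1,v_8], [v_0,v_3,v_9], [v_1,v_6,v_7], [v_4,v_5,v_8]

Hence C_0 ≅ Z^10, C_1 ≅ Z^19, C_2 ≅ Z^4.

The boundary map ∂_1: C_1 → C_0 sends each edge [p,q] (with p < q) to q − p. For instance
  ∂[v_0,v_8] = [v_8] − [v_0].
The 10×19 boundary matrix has rank 9 and Smith normal form diag(1,1,1,1,1,1,1,1,1).

The boundary map ∂_2: C_2 → C_1 acts by ∂[p,q,r] = [q,r] − [p,r] + [p,q]. For instance
  ∂[v_4,v_5,v_8] = [v_5,v_8] − [v_4,v_8] + [v_4,v_5],
  ∂[v_1,v_6,v_7] = [v_6,v_7] − [v_1,v_7] + [v_1,v_6].
The 19×4 boundary matrix has rank 4 and Smith normal form diag(1,1,1,1).

Computing H_k = (kernel of ∂_k) / (image of ∂_{k+1}):

  H_0: rank C_0 − rank ∂_1 = 10 − 9 = 1, and the invariant factors of ∂_1 are all 1, so H_0 ≅ Z.
  H_1: rank ker ∂_1 − rank ∂_2 = (19 − 9) − 4 = 6, and the invariant factors of ∂_2 are all 1, so H_1 ≅ Z^6.
  H_2: rank ker ∂_2 − rank ∂_3 = (4 − 4) − 0 = 0, and there is no ∂_3, so H_2 ≅ 0.

Hence the Betti numbers are b_0 = 1, b_1 = 6, b_2 = 0.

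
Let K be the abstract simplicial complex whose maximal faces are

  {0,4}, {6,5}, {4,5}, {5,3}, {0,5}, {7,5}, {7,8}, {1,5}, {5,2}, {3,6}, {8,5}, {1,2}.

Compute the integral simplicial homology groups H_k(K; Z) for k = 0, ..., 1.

We work with the vertex ordering 0 < 1 < 2 < 3 < 4 < 5 < 6 < 7 < 8. The simplices of K, each written with vertices in increasing order, are:

  0-simplices (9): [0], [1], [2], [3], [4], [5], [6], [7], [8]
  1-simplices (12): [0,4], [0,5], [1,2], [1,5], [2,5], [3,5], [3,6], [4,5], [5,6], [5,7], [5,8], [7,8]

giving chain groups C_0 ≅ Z^9, C_1 ≅ Z^12.

The boundary map ∂_1: C_1 → C_0 maps an edge to its endpoints' difference, ∂[p,q] = q − p. For instance
  ∂[3,5] = [5] − [3].
The resulting 9×12 matrix has rank 8, and its Smith normal form has invariant factors (1,1,1,1,1,1,1,1).

Computing H_k = (kernel of ∂_k) / (image of ∂_{k+1}):

  H_0: rank C_0 − rank ∂_1 = 9 − 8 = 1, and the invariant factors of ∂_1 are all 1, so H_0 = Z.
  H_1: rank ker ∂_1 − rank ∂_2 = (12 − 8) − 0 = 4, and there is no ∂_2, so H_1 = Z^4.

H_0 ≅ Z,  H_1 ≅ Z^4.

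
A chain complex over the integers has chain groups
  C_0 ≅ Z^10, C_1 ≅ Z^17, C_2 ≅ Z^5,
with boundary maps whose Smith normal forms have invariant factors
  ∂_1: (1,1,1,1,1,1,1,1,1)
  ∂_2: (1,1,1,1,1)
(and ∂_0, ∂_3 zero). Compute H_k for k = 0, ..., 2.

H_0 = Z,  H_1 = Z^3,  H_2 = 0.

H_0: b_0 = 10 − 0 − 9 = 1; torsion from ∂_1 factors > 1: none. So H_0 = Z.
H_1: b_1 = 17 − 9 − 5 = 3; torsion from ∂_2 factors > 1: none. So H_1 = Z^3.
H_2: b_2 = 5 − 5 − 0 = 0; torsion from ∂_3 factors > 1: none. So H_2 = 0.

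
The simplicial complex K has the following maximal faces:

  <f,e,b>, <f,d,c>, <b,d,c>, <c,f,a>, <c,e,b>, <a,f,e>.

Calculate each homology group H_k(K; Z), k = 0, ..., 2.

H_0 ≅ Z,  H_1 ≅ Z,  H_2 = 0.

Take the total order a < b < c < d < e < f on the vertex set. Then K (dimension 2) consists of the simplices:

  0-simplices (6): a, b, c, d, e, f
  1-simplices (12): ac, ae, af, bc, bd, be, bf, cd, ce, cf, df, ef
  2-simplices (6): acf, aef, bcd, bce, bef, cdf

so the chain groups are C_0 ≅ Z^6, C_1 ≅ Z^12, C_2 ≅ Z^6.

∂_1: C_1 → C_0 sends each edge [p,q] (with p < q) to q − p. For instance
  ∂be = e − b.
The resulting 6×12 matrix has rank 5, and its Smith normal form has invariant factors (1,1,1,1,1).

Boundary ∂_2: C_2 → C_1 acts by ∂[p,q,r] = [q,r] − [p,r] + [p,q]. For instance
  ∂bcd = cd − bd + bc,
  ∂acf = cf − af + ac.
As a 12×6 matrix over Z this has rank 6, with invariant factors (1,1,1,1,1,1).

Now H_k = ker ∂_k / im ∂_{k+1}, so:

  H_0: rank C_0 − rank ∂_1 = 6 − 5 = 1, and the invariant factors of ∂_1 are all 1, so H_0 ≅ Z.
  H_1: rank ker ∂_1 − rank ∂_2 = (12 − 5) − 6 = 1, and the invariant factors of ∂_2 are all 1, so H_1 ≅ Z.
  H_2: rank ker ∂_2 − rank ∂_3 = (6 − 6) − 0 = 0, and there is no ∂_3, so H_2 ≅ 0.

As a check, the Euler characteristic is 6 − 12 + 6 = 0, which agrees with 1 − 1 + 0 = 0.
(K is a triangulation of the cylinder S^1 x I.)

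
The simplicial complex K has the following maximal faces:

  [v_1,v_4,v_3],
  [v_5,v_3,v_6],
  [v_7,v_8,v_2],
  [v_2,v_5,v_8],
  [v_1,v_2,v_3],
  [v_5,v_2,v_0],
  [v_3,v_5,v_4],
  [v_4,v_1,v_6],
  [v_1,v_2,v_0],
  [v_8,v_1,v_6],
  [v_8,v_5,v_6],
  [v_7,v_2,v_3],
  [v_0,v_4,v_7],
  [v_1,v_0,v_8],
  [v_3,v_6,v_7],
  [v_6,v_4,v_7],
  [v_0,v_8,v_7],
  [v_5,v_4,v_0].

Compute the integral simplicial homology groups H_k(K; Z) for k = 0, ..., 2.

We work with the vertex ordering v_0 < v_1 < v_2 < v_3 < v_4 < v_5 < v_6 < v_7 < v_8. The simplices of K, each written with vertices in increasing order, are:

  0-simplices (9): [v_0], [v_1], [v_2], [v_3], [v_4], [v_5], [v_6], [v_7], [v_8]
  1-simplices (27): (27 of them)
  2-simplices (18): (18 of them)

Hence C_0 ≅ Z^9, C_1 ≅ Z^27, C_2 ≅ Z^18.

Boundary ∂_1: C_1 → C_0 maps an edge to its endpoints' difference, ∂[p,q] = q − p. For instance
  ∂[v_2,v_7] = [v_7] − [v_2].
The resulting 9×27 matrix has rank 8, and its Smith normal form has invariant factors (1,1,1,1,1,1,1,1).

∂_2: C_2 → C_1 sends each 2-simplex [p,q,r] to [q,r] − [p,r] + [p,q]. For instance
  ∂[v_3,v_5,v_6] = [v_5,v_6] − [v_3,v_6] + [v_3,v_5],
  ∂[v_2,v_7,v_8] = [v_7,v_8] − [v_2,v_8] + [v_2,v_7].
The 27×18 boundary matrix has rank 18 and Smith normal form diag(1,1,1,1,1,1,1,1,1,1,1,1,1,1,1,1,1,2).

Reading off H_k = ker ∂_k / im ∂_{k+1}:

  H_0: rank C_0 − rank ∂_1 = 9 − 8 = 1, and the invariant factors of ∂_1 are all 1, so H_0 ≅ Z.
  H_1: rank ker ∂_1 − rank ∂_2 = (27 − 8) − 18 = 1, and ∂_2 has invariant factor 2 > 1, so H_1 ≅ Z ⊕ Z/2.
  H_2: rank ker ∂_2 − rank ∂_3 = (18 − 18) − 0 = 0, and there is no ∂_3, so H_2 ≅ 0.

As a check, the Euler characteristic is 9 − 27 + 18 = 0, which agrees with 1 − 1 + 0 = 0.

H_0 ≅ Z,  H_1 ≅ Z ⊕ Z/2,  H_2 = 0.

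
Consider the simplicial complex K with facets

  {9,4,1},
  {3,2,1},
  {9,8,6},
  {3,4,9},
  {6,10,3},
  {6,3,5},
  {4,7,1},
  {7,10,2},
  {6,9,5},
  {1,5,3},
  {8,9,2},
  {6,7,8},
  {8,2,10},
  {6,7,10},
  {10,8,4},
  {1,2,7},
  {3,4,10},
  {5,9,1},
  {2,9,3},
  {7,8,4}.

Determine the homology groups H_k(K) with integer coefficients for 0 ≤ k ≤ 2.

Take the total order 1 < 2 < 3 < 4 < 5 < 6 < 7 < 8 < 9 < 10 on the vertex set. Then K (dimension 2) consists of the simplices:

  0-simplices (10): [1], [2], [3], [4], [5], [6], [7], [8], [9], [10]
  1-simplices (30): (30 of them)
  2-simplices (20): (20 of them)

giving chain groups C_0 ≅ Z^10, C_1 ≅ Z^30, C_2 ≅ Z^20.

The boundary map ∂_1: C_1 → C_0 sends each edge [p,q] (with p < q) to q − p.
This gives a 10×30 integer matrix of rank 9; reducing to Smith normal form yields diagonal entries (1,1,1,1,1,1,1,1,1).

∂_2: C_2 → C_1 acts by ∂[p,q,r] = [q,r] − [p,r] + [p,q]. For instance
  ∂[2,7,10] = [7,10] − [2,10] + [2,7],
  ∂[1,5,9] = [5,9] − [1,9] + [1,5].
As a 30×20 matrix over Z this has rank 20, with invariant factors (1,1,1,1,1,1,1,1,1,1,1,1,1,1,1,1,1,1,1,2).

Computing H_k = (kernel of ∂_k) / (image of ∂_{k+1}):

  H_0: rank C_0 − rank ∂_1 = 10 − 9 = 1, and the invariant factors of ∂_1 are all 1, so H_0 ≅ Z.
  H_1: rank ker ∂_1 − rank ∂_2 = (30 − 9) − 20 = 1, and ∂_2 has invariant factor 2 > 1, so H_1 ≅ Z ⊕ Z/2.
  H_2: rank ker ∂_2 − rank ∂_3 = (20 − 20) − 0 = 0, and there is no ∂_3, so H_2 ≅ 0.

As a check, the Euler characteristic is 10 − 30 + 20 = 0, which agrees with 1 − 1 + 0 = 0.

H_0 ≅ Z,  H_1 ≅ Z ⊕ Z/2,  H_2 = 0.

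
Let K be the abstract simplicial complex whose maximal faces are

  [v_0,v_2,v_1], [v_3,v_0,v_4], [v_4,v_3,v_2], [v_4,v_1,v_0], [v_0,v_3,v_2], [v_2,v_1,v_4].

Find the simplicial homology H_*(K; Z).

Fix the vertex order v_0 < v_1 < v_2 < v_3 < v_4 and write every simplex with vertices in increasing order. Then dim K = 2 and the simplices of K are:

  0-simplices (5): [v_0], [v_1], [v_2], [v_3], [v_4]
  1-simplices (9): [v_0,v_1], [v_0,v_2], [v_0,v_3], [v_0,v_4], [v_1,v_2], [v_1,v_4], [v_2,v_3], [v_2,v_4], [v_3,v_4]
  2-simplices (6): [v_0,v_1,v_2], [v_0,v_1,v_4], [v_0,v_2,v_3], [v_0,v_3,v_4], [v_1,v_2,v_4], [v_2,v_3,v_4]

Hence C_0 ≅ Z^5, C_1 ≅ Z^9, C_2 ≅ Z^6.

The boundary map ∂_1: C_1 → C_0 maps an edge to its endpoints' difference, ∂[p,q] = q − p.
The 5×9 boundary matrix has rank 4 and Smith normal form diag(1,1,1,1).

Boundary ∂_2: C_2 → C_1 sends each 2-simplex [p,q,r] to [q,r] − [p,r] + [p,q]. For instance
  ∂[v_0,v_2,v_3] = [v_2,v_3] − [v_0,v_3] + [v_0,v_2],
  ∂[v_0,v_3,v_4] = [v_3,v_4] − [v_0,v_4] + [v_0,v_3].
The 9×6 boundary matrix has rank 5 and Smith normal form diag(1,1,1,1,1).

From H_k ≅ ker(∂_k) / im(∂_{k+1}) we obtain:

  H_0: rank C_0 − rank ∂_1 = 5 − 4 = 1, and the invariant factors of ∂_1 are all 1, so H_0 = Z.
  H_1: rank ker ∂_1 − rank ∂_2 = (9 − 4) − 5 = 0, and the invariant factors of ∂_2 are all 1, so H_1 = 0.
  H_2: rank ker ∂_2 − rank ∂_3 = (6 − 5) − 0 = 1, and there is no ∂_3, so H_2 = Z.

(K is a triangulation of the 2-sphere S^2.)

H_0 ≅ Z,  H_1 = 0,  H_2 ≅ Z.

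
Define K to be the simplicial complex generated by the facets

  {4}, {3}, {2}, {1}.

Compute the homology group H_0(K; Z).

H_0 ≅ Z^4.

Fix the vertex order 1 < 2 < 3 < 4 and write every simplex with vertices in increasing order. Then dim K = 0 and the simplices of K are:

  0-simplices (4): [1], [2], [3], [4]

so the chain groups are C_0 ≅ Z^4.

Now H_k = ker ∂_k / im ∂_{k+1}, so:

  H_0: rank C_0 − rank ∂_1 = 4 − 0 = 4, and there is no ∂_1, so H_0 = Z^4.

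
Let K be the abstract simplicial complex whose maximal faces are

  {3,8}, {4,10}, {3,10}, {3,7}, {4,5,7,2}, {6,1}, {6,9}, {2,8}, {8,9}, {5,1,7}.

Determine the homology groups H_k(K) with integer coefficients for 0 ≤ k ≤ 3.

H_0 = Z,  H_1 = Z^3,  H_2 = 0,  H_3 = 0.

Take the total order 1 < 2 < 3 < 4 < 5 < 6 < 7 < 8 < 9 < 10 on the vertex set. Then K (dimension 3) consists of the simplices:

  0-simplices (10): [1], [2], [3], [4], [5], [6], [7], [8], [9], [10]
  1-simplices (16): [1,5], [1,6], [1,7], [2,4], [2,5], [2,7], [2,8], [3,7], [3,8], [3,10], [4,5], [4,7], [4,10], [5,7], [6,9], [8,9]
  2-simplices (5): [1,5,7], [2,4,5], [2,4,7], [2,5,7], [4,5,7]
  3-simplices (1): [2,4,5,7]

Hence C_0 ≅ Z^10, C_1 ≅ Z^16, C_2 ≅ Z^5, C_3 ≅ Z^1.

Boundary ∂_1: C_1 → C_0 is given by ∂[p,q] = [q] − [p].
As a 10×16 matrix over Z this has rank 9, with invariant factors (1,1,1,1,1,1,1,1,1).

Boundary ∂_2: C_2 → C_1 acts by ∂[p,q,r] = [q,r] − [p,r] + [p,q]. For instance
  ∂[4,5,7] = [5,7] − [4,7] + [4,5],
  ∂[2,4,5] = [4,5] − [2,5] + [2,4].
This gives a 16×5 integer matrix of rank 4; reducing to Smith normal form yields diagonal entries (1,1,1,1).

Boundary ∂_3: C_3 → C_2 sends each 3-simplex σ to the alternating sum Σ_i (−1)^i (σ with its i-th vertex removed). For instance
  ∂[2,4,5,7] = [4,5,7] − [2,5,7] + [2,4,7] − [2,4,5].
The 5×1 boundary matrix has rank 1 and Smith normal form diag(1).

Computing H_k = (kernel of ∂_k) / (image of ∂_{k+1}):

  H_0: rank C_0 − rank ∂_1 = 10 − 9 = 1, and the invariant factors of ∂_1 are all 1, so H_0 = Z.
  H_1: rank ker ∂_1 − rank ∂_2 = (16 − 9) − 4 = 3, and the invariant factors of ∂_2 are all 1, so H_1 = Z^3.
  H_2: rank ker ∂_2 − rank ∂_3 = (5 − 4) − 1 = 0, and the invariant factors of ∂_3 are all 1, so H_2 = 0.
  H_3: rank ker ∂_3 − rank ∂_4 = (1 − 1) − 0 = 0, and there is no ∂_4, so H_3 = 0.

As a check, the Euler characteristic is 10 − 16 + 5 − 1 = -2, which agrees with 1 − 3 + 0 − 0 = -2.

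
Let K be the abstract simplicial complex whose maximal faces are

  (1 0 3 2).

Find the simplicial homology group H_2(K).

Order the vertices as 0 < 1 < 2 < 3. Listing each simplex with vertices in this order, K has dimension 3 with simplices:

  0-simplices (4): [0], [1], [2], [3]
  1-simplices (6): [0,1], [0,2], [0,3], [1,2], [1,3], [2,3]
  2-simplices (4): [0,1,2], [0,1,3], [0,2,3], [1,2,3]
  3-simplices (1): [0,1,2,3]

giving chain groups C_0 ≅ Z^4, C_1 ≅ Z^6, C_2 ≅ Z^4, C_3 ≅ Z^1.

Boundary ∂_1: C_1 → C_0 maps an edge to its endpoints' difference, ∂[p,q] = q − p. For instance
  ∂[0,2] = [2] − [0].
As a 4×6 matrix over Z this has rank 3, with invariant factors (1,1,1).

The boundary map ∂_2: C_2 → C_1 acts by ∂[p,q,r] = [q,r] − [p,r] + [p,q]. For instance
  ∂[0,1,3] = [1,3] − [0,3] + [0,1],
  ∂[1,2,3] = [2,3] − [1,3] + [1,2].
The 6×4 boundary matrix has rank 3 and Smith normal form diag(1,1,1).

Boundary ∂_3: C_3 → C_2 sends each 3-simplex σ to the alternating sum Σ_i (−1)^i (σ with its i-th vertex removed). For instance
  ∂[0,1,2,3] = [1,2,3] − [0,2,3] + [0,1,3] − [0,1,2].
The resulting 4×1 matrix has rank 1, and its Smith normal form has invariant factors (1).

Computing H_k = (kernel of ∂_k) / (image of ∂_{k+1}):

  H_2: rank ker ∂_2 − rank ∂_3 = (4 − 3) − 1 = 0, and the invariant factors of ∂_3 are all 1, so H_2 = 0.

(K is a triangulation of the 3-simplex.)

H_2 ≅ 0.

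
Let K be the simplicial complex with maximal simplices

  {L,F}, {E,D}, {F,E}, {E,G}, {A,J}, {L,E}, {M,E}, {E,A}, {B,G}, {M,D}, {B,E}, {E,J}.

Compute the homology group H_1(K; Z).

H_1 = Z^4.

Take the total order A < B < D < E < F < G < J < L < M on the vertex set. Then K (dimension 1) consists of the simplices:

  0-simplices (9): A, B, D, E, F, G, J, L, M
  1-simplices (12): AE, AJ, BE, BG, DE, DM, EF, EG, EJ, EL, EM, FL

Hence C_0 ≅ Z^9, C_1 ≅ Z^12.

∂_1: C_1 → C_0 is given by ∂[p,q] = [q] − [p].
As a 9×12 matrix over Z this has rank 8, with invariant factors (1,1,1,1,1,1,1,1).

From H_k ≅ ker(∂_k) / im(∂_{k+1}) we obtain:

  H_1: rank ker ∂_1 − rank ∂_2 = (12 − 8) − 0 = 4, and there is no ∂_2, so H_1 ≅ Z^4.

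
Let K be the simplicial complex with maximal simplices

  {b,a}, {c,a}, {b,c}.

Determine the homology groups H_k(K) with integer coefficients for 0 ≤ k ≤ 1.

We work with the vertex ordering a < b < c. The simplices of K, each written with vertices in increasing order, are:

  0-simplices (3): a, b, c
  1-simplices (3): ab, ac, bc

giving chain groups C_0 ≅ Z^3, C_1 ≅ Z^3.

The boundary map ∂_1: C_1 → C_0 is given by ∂[p,q] = [q] − [p]. For instance
  ∂ab = b − a.
This gives a 3×3 integer matrix of rank 2; reducing to Smith normal form yields diagonal entries (1,1).

Computing H_k = (kernel of ∂_k) / (image of ∂_{k+1}):

  H_0: rank C_0 − rank ∂_1 = 3 − 2 = 1, and the invariant factors of ∂_1 are all 1, so H_0 ≅ Z.
  H_1: rank ker ∂_1 − rank ∂_2 = (3 − 2) − 0 = 1, and there is no ∂_2, so H_1 ≅ Z.

As a check, the Euler characteristic is 3 − 3 = 0, which agrees with 1 − 1 = 0.
(K is a triangulation of the circle S^1.)

H_0 ≅ Z,  H_1 ≅ Z.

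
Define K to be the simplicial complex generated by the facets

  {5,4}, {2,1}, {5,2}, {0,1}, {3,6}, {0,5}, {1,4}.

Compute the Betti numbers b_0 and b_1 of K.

b_0 = 2, b_1 = 2.

Order the vertices as 0 < 1 < 2 < 3 < 4 < 5 < 6. Listing each simplex with vertices in this order, K has dimension 1 with simplices:

  0-simplices (7): [0], [1], [2], [3], [4], [5], [6]
  1-simplices (7): [0,1], [0,5], [1,2], [1,4], [2,5], [3,6], [4,5]

Hence C_0 ≅ Z^7, C_1 ≅ Z^7.

Boundary ∂_1: C_1 → C_0 sends each edge [p,q] (with p < q) to q − p. For instance
  ∂[3,6] = [6] − [3].
As a 7×7 matrix over Z this has rank 5, with invariant factors (1,1,1,1,1).

Computing H_k = (kernel of ∂_k) / (image of ∂_{k+1}):

  H_0: rank C_0 − rank ∂_1 = 7 − 5 = 2, and the invariant factors of ∂_1 are all 1, so H_0 = Z^2.
  H_1: rank ker ∂_1 − rank ∂_2 = (7 − 5) − 0 = 2, and there is no ∂_2, so H_1 = Z^2.

Hence the Betti numbers are b_0 = 2, b_1 = 2.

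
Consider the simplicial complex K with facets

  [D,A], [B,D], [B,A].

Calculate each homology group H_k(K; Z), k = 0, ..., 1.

H_0 = Z,  H_1 = Z.

Order the vertices as A < B < D. Listing each simplex with vertices in this order, K has dimension 1 with simplices:

  0-simplices (3): A, B, D
  1-simplices (3): AB, AD, BD

giving chain groups C_0 ≅ Z^3, C_1 ≅ Z^3.

The boundary map ∂_1: C_1 → C_0 is given by ∂[p,q] = [q] − [p].
As a 3×3 matrix over Z this has rank 2, with invariant factors (1,1).

From H_k ≅ ker(∂_k) / im(∂_{k+1}) we obtain:

  H_0: rank C_0 − rank ∂_1 = 3 − 2 = 1, and the invariant factors of ∂_1 are all 1, so H_0 = Z.
  H_1: rank ker ∂_1 − rank ∂_2 = (3 − 2) − 0 = 1, and there is no ∂_2, so H_1 = Z.

As a check, the Euler characteristic is 3 − 3 = 0, which agrees with 1 − 1 = 0.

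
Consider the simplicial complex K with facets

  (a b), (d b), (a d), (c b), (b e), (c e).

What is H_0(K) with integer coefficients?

Take the total order a < b < c < d < e on the vertex set. Then K (dimension 1) consists of the simplices:

  0-simplices (5): a, b, c, d, e
  1-simplices (6): ab, ad, bc, bd, be, ce

so the chain groups are C_0 ≅ Z^5, C_1 ≅ Z^6.

Boundary ∂_1: C_1 → C_0 maps an edge to its endpoints' difference, ∂[p,q] = q − p.
The 5×6 boundary matrix has rank 4 and Smith normal form diag(1,1,1,1).

Now H_k = ker ∂_k / im ∂_{k+1}, so:

  H_0: rank C_0 − rank ∂_1 = 5 − 4 = 1, and the invariant factors of ∂_1 are all 1, so H_0 = Z.

H_0 = Z.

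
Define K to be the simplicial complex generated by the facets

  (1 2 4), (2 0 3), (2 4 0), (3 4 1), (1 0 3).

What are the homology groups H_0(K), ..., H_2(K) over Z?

H_0 = Z,  H_1 = Z,  H_2 = 0.

Order the vertices as 0 < 1 < 2 < 3 < 4. Listing each simplex with vertices in this order, K has dimension 2 with simplices:

  0-simplices (5): [0], [1], [2], [3], [4]
  1-simplices (10): [0,1], [0,2], [0,3], [0,4], [1,2], [1,3], [1,4], [2,3], [2,4], [3,4]
  2-simplices (5): [0,1,3], [0,2,3], [0,2,4], [1,2,4], [1,3,4]

so the chain groups are C_0 ≅ Z^5, C_1 ≅ Z^10, C_2 ≅ Z^5.

∂_1: C_1 → C_0 sends each edge [p,q] (with p < q) to q − p. For instance
  ∂[1,4] = [4] − [1].
This gives a 5×10 integer matrix of rank 4; reducing to Smith normal form yields diagonal entries (1,1,1,1).

∂_2: C_2 → C_1 maps a triangle to the signed sum of its edges. For instance
  ∂[1,2,4] = [2,4] − [1,4] + [1,2],
  ∂[0,2,4] = [2,4] − [0,4] + [0,2].
This gives a 10×5 integer matrix of rank 5; reducing to Smith normal form yields diagonal entries (1,1,1,1,1).

Computing H_k = (kernel of ∂_k) / (image of ∂_{k+1}):

  H_0: rank C_0 − rank ∂_1 = 5 − 4 = 1, and the invariant factors of ∂_1 are all 1, so H_0 ≅ Z.
  H_1: rank ker ∂_1 − rank ∂_2 = (10 − 4) − 5 = 1, and the invariant factors of ∂_2 are all 1, so H_1 ≅ Z.
  H_2: rank ker ∂_2 − rank ∂_3 = (5 − 5) − 0 = 0, and there is no ∂_3, so H_2 ≅ 0.

As a check, the Euler characteristic is 5 − 10 + 5 = 0, which agrees with 1 − 1 + 0 = 0.
(K is a triangulation of the Möbius band.)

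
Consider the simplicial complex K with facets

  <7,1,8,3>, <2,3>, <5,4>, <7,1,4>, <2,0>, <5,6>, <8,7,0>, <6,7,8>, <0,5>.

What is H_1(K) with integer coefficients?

Take the total order 0 < 1 < 2 < 3 < 4 < 5 < 6 < 7 < 8 on the vertex set. Then K (dimension 3) consists of the simplices:

  0-simplices (9): [0], [1], [2], [3], [4], [5], [6], [7], [8]
  1-simplices (17): [0,2], [0,5], [0,7], [0,8], [1,3], [1,4], [1,7], [1,8], [2,3], [3,7], [3,8], [4,5], [4,7], [5,6], [6,7], [6,8], [7,8]
  2-simplices (7): [0,7,8], [1,3,7], [1,3,8], [1,4,7], [1,7,8], [3,7,8], [6,7,8]
  3-simplices (1): [1,3,7,8]

giving chain groups C_0 ≅ Z^9, C_1 ≅ Z^17, C_2 ≅ Z^7, C_3 ≅ Z^1.

∂_1: C_1 → C_0 maps an edge to its endpoints' difference, ∂[p,q] = q − p.
As a 9×17 matrix over Z this has rank 8, with invariant factors (1,1,1,1,1,1,1,1).

Boundary ∂_2: C_2 → C_1 maps a triangle to the signed sum of its edges. For instance
  ∂[3,7,8] = [7,8] − [3,8] + [3,7],
  ∂[1,7,8] = [7,8] − [1,8] + [1,7].
This gives a 17×7 integer matrix of rank 6; reducing to Smith normal form yields diagonal entries (1,1,1,1,1,1).

∂_3: C_3 → C_2 sends each 3-simplex σ to the alternating sum Σ_i (−1)^i (σ with its i-th vertex removed). For instance
  ∂[1,3,7,8] = [3,7,8] − [1,7,8] + [1,3,8] − [1,3,7].
The resulting 7×1 matrix has rank 1, and its Smith normal form has invariant factors (1).

Now H_k = ker ∂_k / im ∂_{k+1}, so:

  H_1: rank ker ∂_1 − rank ∂_2 = (17 − 8) − 6 = 3, and the invariant factors of ∂_2 are all 1, so H_1 ≅ Z^3.

H_1 = Z^3.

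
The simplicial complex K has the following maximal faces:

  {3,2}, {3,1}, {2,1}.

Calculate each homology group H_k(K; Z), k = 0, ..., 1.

Take the total order 1 < 2 < 3 on the vertex set. Then K (dimension 1) consists of the simplices:

  0-simplices (3): [1], [2], [3]
  1-simplices (3): [1,2], [1,3], [2,3]

so the chain groups are C_0 ≅ Z^3, C_1 ≅ Z^3.

Boundary ∂_1: C_1 → C_0 sends each edge [p,q] (with p < q) to q − p. For instance
  ∂[1,2] = [2] − [1].
The resulting 3×3 matrix has rank 2, and its Smith normal form has invariant factors (1,1).

Now H_k = ker ∂_k / im ∂_{k+1}, so:

  H_0: rank C_0 − rank ∂_1 = 3 − 2 = 1, and the invariant factors of ∂_1 are all 1, so H_0 = Z.
  H_1: rank ker ∂_1 − rank ∂_2 = (3 − 2) − 0 = 1, and there is no ∂_2, so H_1 = Z.

As a check, the Euler characteristic is 3 − 3 = 0, which agrees with 1 − 1 = 0.
(K is a triangulation of the circle S^1.)

H_0 = Z,  H_1 = Z.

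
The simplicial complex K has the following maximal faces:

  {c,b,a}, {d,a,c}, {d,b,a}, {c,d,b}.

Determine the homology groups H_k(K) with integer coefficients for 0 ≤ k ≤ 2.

Fix the vertex order a < b < c < d and write every simplex with vertices in increasing order. Then dim K = 2 and the simplices of K are:

  0-simplices (4): a, b, c, d
  1-simplices (6): ab, ac, ad, bc, bd, cd
  2-simplices (4): abc, abd, acd, bcd

giving chain groups C_0 ≅ Z^4, C_1 ≅ Z^6, C_2 ≅ Z^4.

The boundary map ∂_1: C_1 → C_0 maps an edge to its endpoints' difference, ∂[p,q] = q − p. For instance
  ∂bc = c − b.
The resulting 4×6 matrix has rank 3, and its Smith normal form has invariant factors (1,1,1).

The boundary map ∂_2: C_2 → C_1 sends each 2-simplex [p,q,r] to [q,r] − [p,r] + [p,q]. For instance
  ∂acd = cd − ad + ac,
  ∂abc = bc − ac + ab.
The resulting 6×4 matrix has rank 3, and its Smith normal form has invariant factors (1,1,1).

Reading off H_k = ker ∂_k / im ∂_{k+1}:

  H_0: rank C_0 − rank ∂_1 = 4 − 3 = 1, and the invariant factors of ∂_1 are all 1, so H_0 ≅ Z.
  H_1: rank ker ∂_1 − rank ∂_2 = (6 − 3) − 3 = 0, and the invariant factors of ∂_2 are all 1, so H_1 ≅ 0.
  H_2: rank ker ∂_2 − rank ∂_3 = (4 − 3) − 0 = 1, and there is no ∂_3, so H_2 ≅ Z.

H_0 = Z,  H_1 = 0,  H_2 = Z.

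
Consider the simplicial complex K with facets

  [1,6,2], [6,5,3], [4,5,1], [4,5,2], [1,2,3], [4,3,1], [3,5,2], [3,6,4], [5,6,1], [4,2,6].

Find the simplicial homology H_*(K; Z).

H_0 = Z,  H_1 = Z/2,  H_2 = 0.

Order the vertices as 1 < 2 < 3 < 4 < 5 < 6. Listing each simplex with vertices in this order, K has dimension 2 with simplices:

  0-simplices (6): [1], [2], [3], [4], [5], [6]
  1-simplices (15): [1,2], [1,3], [1,4], [1,5], [1,6], [2,3], [2,4], [2,5], [2,6], [3,4], [3,5], [3,6], [4,5], [4,6], [5,6]
  2-simplices (10): [1,2,3], [1,2,6], [1,3,4], [1,4,5], [1,5,6], [2,3,5], [2,4,5], [2,4,6], [3,4,6], [3,5,6]

Hence C_0 ≅ Z^6, C_1 ≅ Z^15, C_2 ≅ Z^10.

∂_1: C_1 → C_0 is given by ∂[p,q] = [q] − [p]. For instance
  ∂[4,5] = [5] − [4].
The resulting 6×15 matrix has rank 5, and its Smith normal form has invariant factors (1,1,1,1,1).

Boundary ∂_2: C_2 → C_1 acts by ∂[p,q,r] = [q,r] − [p,r] + [p,q]. For instance
  ∂[1,5,6] = [5,6] − [1,6] + [1,5],
  ∂[1,2,6] = [2,6] − [1,6] + [1,2].
As a 15×10 matrix over Z this has rank 10, with invariant factors (1,1,1,1,1,1,1,1,1,2).

From H_k ≅ ker(∂_k) / im(∂_{k+1}) we obtain:

  H_0: rank C_0 − rank ∂_1 = 6 − 5 = 1, and the invariant factors of ∂_1 are all 1, so H_0 = Z.
  H_1: rank ker ∂_1 − rank ∂_2 = (15 − 5) − 10 = 0, and ∂_2 has invariant factor 2 > 1, so H_1 = Z/2.
  H_2: rank ker ∂_2 − rank ∂_3 = (10 − 10) − 0 = 0, and there is no ∂_3, so H_2 = 0.

As a check, the Euler characteristic is 6 − 15 + 10 = 1, which agrees with 1 − 0 + 0 = 1.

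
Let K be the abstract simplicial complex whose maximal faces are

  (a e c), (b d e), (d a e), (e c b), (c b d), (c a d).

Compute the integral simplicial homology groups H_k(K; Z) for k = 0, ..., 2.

H_0 = Z,  H_1 = 0,  H_2 = Z.

Fix the vertex order a < b < c < d < e and write every simplex with vertices in increasing order. Then dim K = 2 and the simplices of K are:

  0-simplices (5): a, b, c, d, e
  1-simplices (9): ac, ad, ae, bc, bd, be, cd, ce, de
  2-simplices (6): acd, ace, ade, bcd, bce, bde

so the chain groups are C_0 ≅ Z^5, C_1 ≅ Z^9, C_2 ≅ Z^6.

Boundary ∂_1: C_1 → C_0 maps an edge to its endpoints' difference, ∂[p,q] = q − p. For instance
  ∂ce = e − c.
This gives a 5×9 integer matrix of rank 4; reducing to Smith normal form yields diagonal entries (1,1,1,1).

∂_2: C_2 → C_1 maps a triangle to the signed sum of its edges. For instance
  ∂acd = cd − ad + ac,
  ∂ace = ce − ae + ac.
The 9×6 boundary matrix has rank 5 and Smith normal form diag(1,1,1,1,1).

Computing H_k = (kernel of ∂_k) / (image of ∂_{k+1}):

  H_0: rank C_0 − rank ∂_1 = 5 − 4 = 1, and the invariant factors of ∂_1 are all 1, so H_0 ≅ Z.
  H_1: rank ker ∂_1 − rank ∂_2 = (9 − 4) − 5 = 0, and the invariant factors of ∂_2 are all 1, so H_1 ≅ 0.
  H_2: rank ker ∂_2 − rank ∂_3 = (6 − 5) − 0 = 1, and there is no ∂_3, so H_2 ≅ Z.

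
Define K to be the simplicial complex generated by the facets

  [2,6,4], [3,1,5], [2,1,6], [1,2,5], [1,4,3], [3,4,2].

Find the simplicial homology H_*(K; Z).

H_0 ≅ Z,  H_1 ≅ Z,  H_2 = 0.

Take the total order 1 < 2 < 3 < 4 < 5 < 6 on the vertex set. Then K (dimension 2) consists of the simplices:

  0-simplices (6): [1], [2], [3], [4], [5], [6]
  1-simplices (12): [1,2], [1,3], [1,4], [1,5], [1,6], [2,3], [2,4], [2,5], [2,6], [3,4], [3,5], [4,6]
  2-simplices (6): [1,2,5], [1,2,6], [1,3,4], [1,3,5], [2,3,4], [2,4,6]

giving chain groups C_0 ≅ Z^6, C_1 ≅ Z^12, C_2 ≅ Z^6.

∂_1: C_1 → C_0 is given by ∂[p,q] = [q] − [p]. For instance
  ∂[3,5] = [5] − [3].
This gives a 6×12 integer matrix of rank 5; reducing to Smith normal form yields diagonal entries (1,1,1,1,1).

Boundary ∂_2: C_2 → C_1 sends each 2-simplex [p,q,r] to [q,r] − [p,r] + [p,q]. For instance
  ∂[2,4,6] = [4,6] − [2,6] + [2,4],
  ∂[1,2,5] = [2,5] − [1,5] + [1,2].
As a 12×6 matrix over Z this has rank 6, with invariant factors (1,1,1,1,1,1).

Reading off H_k = ker ∂_k / im ∂_{k+1}:

  H_0: rank C_0 − rank ∂_1 = 6 − 5 = 1, and the invariant factors of ∂_1 are all 1, so H_0 = Z.
  H_1: rank ker ∂_1 − rank ∂_2 = (12 − 5) − 6 = 1, and the invariant factors of ∂_2 are all 1, so H_1 = Z.
  H_2: rank ker ∂_2 − rank ∂_3 = (6 − 6) − 0 = 0, and there is no ∂_3, so H_2 = 0.

(K is a triangulation of the cylinder S^1 x I.)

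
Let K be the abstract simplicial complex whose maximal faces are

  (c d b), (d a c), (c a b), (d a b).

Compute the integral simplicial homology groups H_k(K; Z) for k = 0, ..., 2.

H_0 ≅ Z,  H_1 = 0,  H_2 ≅ Z.

Fix the vertex order a < b < c < d and write every simplex with vertices in increasing order. Then dim K = 2 and the simplices of K are:

  0-simplices (4): a, b, c, d
  1-simplices (6): ab, ac, ad, bc, bd, cd
  2-simplices (4): abc, abd, acd, bcd

giving chain groups C_0 ≅ Z^4, C_1 ≅ Z^6, C_2 ≅ Z^4.

Boundary ∂_1: C_1 → C_0 maps an edge to its endpoints' difference, ∂[p,q] = q − p. For instance
  ∂ad = d − a.
This gives a 4×6 integer matrix of rank 3; reducing to Smith normal form yields diagonal entries (1,1,1).

Boundary ∂_2: C_2 → C_1 acts by ∂[p,q,r] = [q,r] − [p,r] + [p,q]. For instance
  ∂abc = bc − ac + ab,
  ∂abd = bd − ad + ab.
The 6×4 boundary matrix has rank 3 and Smith normal form diag(1,1,1).

From H_k ≅ ker(∂_k) / im(∂_{k+1}) we obtain:

  H_0: rank C_0 − rank ∂_1 = 4 − 3 = 1, and the invariant factors of ∂_1 are all 1, so H_0 = Z.
  H_1: rank ker ∂_1 − rank ∂_2 = (6 − 3) − 3 = 0, and the invariant factors of ∂_2 are all 1, so H_1 = 0.
  H_2: rank ker ∂_2 − rank ∂_3 = (4 − 3) − 0 = 1, and there is no ∂_3, so H_2 = Z.

As a check, the Euler characteristic is 4 − 6 + 4 = 2, which agrees with 1 − 0 + 1 = 2.
(K is a triangulation of the 2-sphere S^2.)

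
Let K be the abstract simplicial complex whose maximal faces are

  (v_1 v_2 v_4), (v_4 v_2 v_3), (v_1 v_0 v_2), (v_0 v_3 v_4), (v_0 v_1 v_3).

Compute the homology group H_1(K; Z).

H_1 = Z.

Order the vertices as v_0 < v_1 < v_2 < v_3 < v_4. Listing each simplex with vertices in this order, K has dimension 2 with simplices:

  0-simplices (5): [v_0], [v_1], [v_2], [v_3], [v_4]
  1-simplices (10): [v_0,v_1], [v_0,v_2], [v_0,v_3], [v_0,v_4], [v_1,v_2], [v_1,v_3], [v_1,v_4], [v_2,v_3], [v_2,v_4], [v_3,v_4]
  2-simplices (5): [v_0,v_1,v_2], [v_0,v_1,v_3], [v_0,v_3,v_4], [v_1,v_2,v_4], [v_2,v_3,v_4]

giving chain groups C_0 ≅ Z^5, C_1 ≅ Z^10, C_2 ≅ Z^5.

The boundary map ∂_1: C_1 → C_0 maps an edge to its endpoints' difference, ∂[p,q] = q − p.
As a 5×10 matrix over Z this has rank 4, with invariant factors (1,1,1,1).

∂_2: C_2 → C_1 acts by ∂[p,q,r] = [q,r] − [p,r] + [p,q]. For instance
  ∂[v_2,v_3,v_4] = [v_3,v_4] − [v_2,v_4] + [v_2,v_3],
  ∂[v_1,v_2,v_4] = [v_2,v_4] − [v_1,v_4] + [v_1,v_2].
This gives a 10×5 integer matrix of rank 5; reducing to Smith normal form yields diagonal entries (1,1,1,1,1).

From H_k ≅ ker(∂_k) / im(∂_{k+1}) we obtain:

  H_1: rank ker ∂_1 − rank ∂_2 = (10 − 4) − 5 = 1, and the invariant factors of ∂_2 are all 1, so H_1 = Z.

(K is a triangulation of the Möbius band.)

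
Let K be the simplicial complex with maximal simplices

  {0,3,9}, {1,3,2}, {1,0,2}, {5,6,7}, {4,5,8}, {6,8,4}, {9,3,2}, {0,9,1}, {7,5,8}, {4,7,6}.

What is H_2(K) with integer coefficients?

H_2 ≅ 0.

Fix the vertex order 0 < 1 < 2 < 3 < 4 < 5 < 6 < 7 < 8 < 9 and write every simplex with vertices in increasing order. Then dim K = 2 and the simplices of K are:

  0-simplices (10): [0], [1], [2], [3], [4], [5], [6], [7], [8], [9]
  1-simplices (20): [0,1], [0,2], [0,3], [0,9], [1,2], [1,3], [1,9], [2,3], [2,9], [3,9], [4,5], [4,6], [4,7], [4,8], [5,6], [5,7], [5,8], [6,7], [6,8], [7,8]
  2-simplices (10): [0,1,2], [0,1,9], [0,3,9], [1,2,3], [2,3,9], [4,5,8], [4,6,7], [4,6,8], [5,6,7], [5,7,8]

Hence C_0 ≅ Z^10, C_1 ≅ Z^20, C_2 ≅ Z^10.

The boundary map ∂_1: C_1 → C_0 maps an edge to its endpoints' difference, ∂[p,q] = q − p. For instance
  ∂[1,9] = [9] − [1].
The 10×20 boundary matrix has rank 8 and Smith normal form diag(1,1,1,1,1,1,1,1).

∂_2: C_2 → C_1 maps a triangle to the signed sum of its edges. For instance
  ∂[4,6,8] = [6,8] − [4,8] + [4,6],
  ∂[5,6,7] = [6,7] − [5,7] + [5,6].
The resulting 20×10 matrix has rank 10, and its Smith normal form has invariant factors (1,1,1,1,1,1,1,1,1,1).

Now H_k = ker ∂_k / im ∂_{k+1}, so:

  H_2: rank ker ∂_2 − rank ∂_3 = (10 − 10) − 0 = 0, and there is no ∂_3, so H_2 ≅ 0.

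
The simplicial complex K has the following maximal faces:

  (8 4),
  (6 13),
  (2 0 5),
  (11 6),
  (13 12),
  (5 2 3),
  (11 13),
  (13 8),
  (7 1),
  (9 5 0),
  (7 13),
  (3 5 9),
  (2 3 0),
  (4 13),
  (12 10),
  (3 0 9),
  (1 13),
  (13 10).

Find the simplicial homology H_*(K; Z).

H_0 = Z^2,  H_1 = Z^4,  H_2 = Z.

Fix the vertex order 0 < 1 < 2 < 3 < 4 < 5 < 6 < 7 < 8 < 9 < 10 < 11 < 12 < 13 and write every simplex with vertices in increasing order. Then dim K = 2 and the simplices of K are:

  0-simplices (14): [0], [1], [2], [3], [4], [5], [6], [7], [8], [9], [10], [11], [12], [13]
  1-simplices (21): [0,2], [0,3], [0,5], [0,9], [1,7], [1,13], [2,3], [2,5], [3,5], [3,9], [4,8], [4,13], [5,9], [6,11], [6,13], [7,13], [8,13], [10,12], [10,13], [11,13], [12,13]
  2-simplices (6): [0,2,3], [0,2,5], [0,3,9], [0,5,9], [2,3,5], [3,5,9]

so the chain groups are C_0 ≅ Z^14, C_1 ≅ Z^21, C_2 ≅ Z^6.

∂_1: C_1 → C_0 sends each edge [p,q] (with p < q) to q − p. For instance
  ∂[10,13] = [13] − [10].
As a 14×21 matrix over Z this has rank 12, with invariant factors (1,1,1,1,1,1,1,1,1,1,1,1).

∂_2: C_2 → C_1 sends each 2-simplex [p,q,r] to [q,r] − [p,r] + [p,q]. For instance
  ∂[0,2,3] = [2,3] − [0,3] + [0,2],
  ∂[0,3,9] = [3,9] − [0,9] + [0,3].
As a 21×6 matrix over Z this has rank 5, with invariant factors (1,1,1,1,1).

From H_k ≅ ker(∂_k) / im(∂_{k+1}) we obtain:

  H_0: rank C_0 − rank ∂_1 = 14 − 12 = 2, and the invariant factors of ∂_1 are all 1, so H_0 = Z^2.
  H_1: rank ker ∂_1 − rank ∂_2 = (21 − 12) − 5 = 4, and the invariant factors of ∂_2 are all 1, so H_1 = Z^4.
  H_2: rank ker ∂_2 − rank ∂_3 = (6 − 5) − 0 = 1, and there is no ∂_3, so H_2 = Z.

As a check, the Euler characteristic is 14 − 21 + 6 = -1, which agrees with 2 − 4 + 1 = -1.
(K is a triangulation of the disjoint union of a wedge of 4 circles and the 2-sphere S^2.)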